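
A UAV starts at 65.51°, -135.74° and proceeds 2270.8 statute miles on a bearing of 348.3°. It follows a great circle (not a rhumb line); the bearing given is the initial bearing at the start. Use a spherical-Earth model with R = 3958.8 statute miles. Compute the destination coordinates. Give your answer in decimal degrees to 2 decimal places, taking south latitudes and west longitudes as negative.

latitude 79.95°, longitude 83.36°

Central angle δ = d/R = 0.573608 rad.
Converting: φ₁ = 1.143365 rad, θ = 6.078982 rad.
sin φ₂ = sin φ₁ cos δ + cos φ₁ sin δ cos θ = (0.910034)(0.839948) + (0.414534)(0.542666)(0.979223) = 0.984661
φ₂ = asin(0.984661) = 1.395422 rad = 79.95°.
Δλ = atan2( sin θ sin δ cos φ₁ , cos δ − sin φ₁ sin φ₂ ) = atan2(-0.045618, -0.056126) = -2.459115 rad = -140.90°.
λ₂ = -135.74° + -140.90° = -276.64°, normalized to (−180°, 180°] → 83.36°.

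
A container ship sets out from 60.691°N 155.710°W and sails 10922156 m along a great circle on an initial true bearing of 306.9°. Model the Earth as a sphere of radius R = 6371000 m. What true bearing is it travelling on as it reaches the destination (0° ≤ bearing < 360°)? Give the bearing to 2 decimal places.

The arc subtends δ = 10922156/6371000 = 1.714355 rad at the centre.
Start latitude φ₁ = 1.059258 rad; initial bearing θ = 5.356415 rad.
Applying the spherical law of cosines for sides, sin φ₂ = sin φ₁ cos δ + cos φ₁ sin δ cos θ = 0.166141, so φ₂ = 9.564°.
Then Δλ = atan2(-0.387434, -0.287940) = -2.209929 rad, from sin θ sin δ cos φ₁ over cos δ − sin φ₁ sin φ₂.
λ₂ = -155.710° + -126.620° = -282.330°, normalized to (−180°, 180°] → 77.670°.
The forward bearing on arrival equals the back-azimuth from the destination plus 180°.
Back-azimuth from P₂ (9.56°, 77.67°) to P₁ (60.69°, -155.71°), with Δλ' = λ₁ − λ₂ = -233.38°: atan2( sin Δλ' cos φ₁ , cos φ₂ sin φ₁ − sin φ₂ cos φ₁ cos Δλ' ) = 23.39°.
Final bearing = (23.39° + 180°) mod 360° = 203.39°.

final bearing 203.39°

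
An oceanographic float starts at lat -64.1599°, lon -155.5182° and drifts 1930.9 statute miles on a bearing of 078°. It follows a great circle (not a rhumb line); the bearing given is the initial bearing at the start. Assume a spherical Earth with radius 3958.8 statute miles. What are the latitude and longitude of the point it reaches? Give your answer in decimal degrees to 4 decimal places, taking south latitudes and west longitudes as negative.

Angular distance δ = d/R = 1930.9 / 3958.8 = 0.487749 rad.
Start latitude φ₁ = -1.119802 rad; initial bearing θ = 1.361357 rad.
Destination latitude: φ₂ = arcsin( sin φ₁ cos δ + cos φ₁ sin δ cos θ ) = arcsin(-0.752595) = -48.8157°.
For the longitude increment, Δλ = atan2( sin θ sin δ cos φ₁, cos δ − sin φ₁ sin φ₂ ) = atan2(0.199798, 0.206044) = 44.1182°.
λ₂ = λ₁ + Δλ = -111.4000°.

latitude -48.8157°, longitude -111.4000°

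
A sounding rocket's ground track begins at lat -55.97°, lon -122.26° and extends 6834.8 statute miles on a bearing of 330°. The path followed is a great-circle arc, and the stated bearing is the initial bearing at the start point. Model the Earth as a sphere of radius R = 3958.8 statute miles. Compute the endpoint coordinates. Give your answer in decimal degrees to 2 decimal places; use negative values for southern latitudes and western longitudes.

The arc subtends δ = 6834.8/3958.8 = 1.726483 rad at the centre.
With φ₁ = -55.97° = -0.976861 rad and θ = 330° = 5.759587 rad:
sin φ₂ = sin φ₁ cos δ + cos φ₁ sin δ cos θ = (-0.828745)(-0.155058) + (0.559627)(0.987905)(0.866025) = 0.607293
φ₂ = asin(0.607293) = 0.652649 rad = 37.39°.
Then Δλ = atan2(-0.276429, 0.348233) = -0.670953 rad, from sin θ sin δ cos φ₁ over cos δ − sin φ₁ sin φ₂.
Hence λ₂ = -122.26° + -38.44° = -160.70°.

latitude 37.39°, longitude -160.70°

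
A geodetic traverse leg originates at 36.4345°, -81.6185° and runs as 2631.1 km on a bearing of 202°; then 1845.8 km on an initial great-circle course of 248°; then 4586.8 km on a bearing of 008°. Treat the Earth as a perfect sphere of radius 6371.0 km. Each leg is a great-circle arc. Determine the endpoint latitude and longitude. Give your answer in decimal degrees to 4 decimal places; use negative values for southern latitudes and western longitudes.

latitude 48.2062°, longitude -98.1202°

Apply the spherical direct solution leg by leg, carrying full precision between legs.
Leg 1: from (36.4345°, -81.6185°), δ = 2631.1/6371 = 0.412981 rad, θ = 202° → φ = 14.1577°, λ = -90.5385°.
Leg 2: from (14.1577°, -90.5385°), δ = 1845.8/6371 = 0.289719 rad, θ = 248° → φ = 7.5060°, λ = -106.0344°.
Leg 3: from (7.5060°, -106.0344°), δ = 4586.8/6371 = 0.719950 rad, θ = 8° → φ = 48.2062°, λ = -98.1202°.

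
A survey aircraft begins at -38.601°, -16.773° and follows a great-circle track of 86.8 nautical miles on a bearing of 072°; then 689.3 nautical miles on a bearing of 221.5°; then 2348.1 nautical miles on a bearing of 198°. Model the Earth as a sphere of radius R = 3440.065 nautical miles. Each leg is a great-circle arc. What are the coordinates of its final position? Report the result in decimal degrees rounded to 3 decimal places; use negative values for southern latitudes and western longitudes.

latitude -77.262°, longitude -88.158°

Apply the spherical direct solution leg by leg, carrying full precision between legs.
Leg 1: from (-38.601°, -16.773°), δ = 86.8/3440.065 = 0.025232 rad, θ = 72° → φ = -38.141°, λ = -15.025°.
Leg 2: from (-38.141°, -15.025°), δ = 689.3/3440.065 = 0.200374 rad, θ = 221.5° → φ = -46.260°, λ = -26.022°.
Leg 3: from (-46.260°, -26.022°), δ = 2348.1/3440.065 = 0.682574 rad, θ = 198° → φ = -77.262°, λ = -88.158°.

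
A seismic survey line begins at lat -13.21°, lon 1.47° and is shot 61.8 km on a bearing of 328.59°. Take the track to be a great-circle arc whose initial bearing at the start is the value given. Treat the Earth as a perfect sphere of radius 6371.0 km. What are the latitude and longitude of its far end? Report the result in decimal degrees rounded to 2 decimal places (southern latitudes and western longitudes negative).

The arc subtends δ = 61.8/6371 = 0.009700 rad at the centre.
Start latitude φ₁ = -0.230558 rad; initial bearing θ = 5.734977 rad.
Destination latitude: φ₂ = arcsin( sin φ₁ cos δ + cos φ₁ sin δ cos θ ) = arcsin(-0.220450) = -12.74°.
Δλ = atan2( sin θ sin δ cos φ₁ , cos δ − sin φ₁ sin φ₂ ) = atan2(-0.004921, 0.949575) = -0.005183 rad = -0.30°.
Hence λ₂ = 1.47° + -0.30° = 1.17°.

latitude -12.74°, longitude 1.17°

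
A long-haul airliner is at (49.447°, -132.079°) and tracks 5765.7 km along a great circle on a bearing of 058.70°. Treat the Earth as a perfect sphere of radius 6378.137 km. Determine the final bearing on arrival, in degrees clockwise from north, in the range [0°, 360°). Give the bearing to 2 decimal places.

final bearing 124.94°

Central angle δ = d/R = 0.903979 rad.
With φ₁ = 49.447° = 0.863013 rad and θ = 58.7° = 1.024508 rad:
Destination latitude: φ₂ = arcsin( sin φ₁ cos δ + cos φ₁ sin δ cos θ ) = arcsin(0.735345) = 47.336°.
Δλ = atan2( sin θ sin δ cos φ₁ , cos δ − sin φ₁ sin φ₂ ) = atan2(0.436530, 0.059770) = 1.434722 rad = 82.204°.
Hence λ₂ = -132.079° + 82.204° = -49.875°.
The forward bearing on arrival equals the back-azimuth from the destination plus 180°.
Back-azimuth from P₂ (47.34°, -49.88°) to P₁ (49.45°, -132.08°), with Δλ' = λ₁ − λ₂ = -82.20°: atan2( sin Δλ' cos φ₁ , cos φ₂ sin φ₁ − sin φ₂ cos φ₁ cos Δλ' ) = 304.94°.
Final bearing = (304.94° + 180°) mod 360° = 124.94°.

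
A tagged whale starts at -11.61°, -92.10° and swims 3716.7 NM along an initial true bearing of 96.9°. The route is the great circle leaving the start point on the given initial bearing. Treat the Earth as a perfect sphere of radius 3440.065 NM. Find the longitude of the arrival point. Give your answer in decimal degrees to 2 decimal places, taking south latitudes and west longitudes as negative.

The arc subtends δ = 3716.7/3440.065 = 1.080416 rad at the centre.
Start latitude φ₁ = -0.202633 rad; initial bearing θ = 1.691224 rad.
Applying the spherical law of cosines for sides, sin φ₂ = sin φ₁ cos δ + cos φ₁ sin δ cos θ = -0.198591, so φ₂ = -11.45°.
Δλ = atan2( sin θ sin δ cos φ₁ , cos δ − sin φ₁ sin φ₂ ) = atan2(0.857846, 0.430995) = 1.105218 rad = 63.32°.
λ₂ = -92.10° + 63.32° = -28.78°.

longitude -28.78°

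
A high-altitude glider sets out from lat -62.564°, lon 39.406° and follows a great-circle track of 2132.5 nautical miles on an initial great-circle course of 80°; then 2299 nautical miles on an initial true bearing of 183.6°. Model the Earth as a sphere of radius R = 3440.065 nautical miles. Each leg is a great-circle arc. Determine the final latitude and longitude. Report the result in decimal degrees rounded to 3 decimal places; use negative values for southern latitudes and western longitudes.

latitude -80.497°, longitude 76.698°

Apply the spherical direct solution leg by leg, carrying full precision between legs.
Leg 1: from (-62.564°, 39.406°), δ = 2132.5/3440.065 = 0.619901 rad, θ = 80° → φ = -42.525°, λ = 90.330°.
Leg 2: from (-42.525°, 90.330°), δ = 2299/3440.065 = 0.668301 rad, θ = 183.6° → φ = -80.497°, λ = 76.698°.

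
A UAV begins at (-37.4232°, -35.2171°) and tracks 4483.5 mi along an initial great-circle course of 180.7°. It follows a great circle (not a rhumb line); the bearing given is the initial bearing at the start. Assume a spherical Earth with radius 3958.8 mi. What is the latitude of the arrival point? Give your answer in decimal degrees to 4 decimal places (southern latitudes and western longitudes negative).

Angular distance δ = d/R = 4483.5 / 3958.8 = 1.132540 rad.
Converting: φ₁ = -0.653158 rad, θ = 3.153810 rad.
sin φ₂ = sin φ₁ cos δ + cos φ₁ sin δ cos θ = (-0.607697)(0.424361) + (0.794169)(0.905493)(-0.999925) = -0.976944
φ₂ = asin(-0.976944) = -1.355643 rad = -77.6726°.
Δλ = atan2( sin θ sin δ cos φ₁ , cos δ − sin φ₁ sin φ₂ ) = atan2(-0.008785, -0.169325) = -3.089754 rad = -177.0299°.
λ₂ = -35.2171° + -177.0299° = -212.2470°, normalized to (−180°, 180°] → 147.7530°.

latitude -77.6726°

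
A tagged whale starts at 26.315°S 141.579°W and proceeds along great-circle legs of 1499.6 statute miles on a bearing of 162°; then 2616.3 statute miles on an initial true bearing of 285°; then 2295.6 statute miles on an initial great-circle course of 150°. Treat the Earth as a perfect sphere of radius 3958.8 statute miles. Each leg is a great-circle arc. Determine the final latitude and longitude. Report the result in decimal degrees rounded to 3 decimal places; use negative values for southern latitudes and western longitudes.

Apply the spherical direct solution leg by leg, carrying full precision between legs.
Leg 1: from (-26.315°, -141.579°), δ = 1499.6/3958.8 = 0.378802 rad, θ = 162° → φ = -46.647°, λ = -131.997°.
Leg 2: from (-46.647°, -131.997°), δ = 2616.3/3958.8 = 0.660882 rad, θ = 285° → φ = -27.709°, λ = -174.040°.
Leg 3: from (-27.709°, -174.040°), δ = 2295.6/3958.8 = 0.579873 rad, θ = 150° → φ = -54.005°, λ = -146.256°.

latitude -54.005°, longitude -146.256°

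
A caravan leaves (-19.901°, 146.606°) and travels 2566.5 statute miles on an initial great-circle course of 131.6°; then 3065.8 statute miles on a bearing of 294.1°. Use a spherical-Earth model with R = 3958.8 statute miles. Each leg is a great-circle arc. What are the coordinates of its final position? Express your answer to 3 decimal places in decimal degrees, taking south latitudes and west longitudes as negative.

Apply the spherical direct solution leg by leg, carrying full precision between legs.
Leg 1: from (-19.901°, 146.606°), δ = 2566.5/3958.8 = 0.648303 rad, θ = 131.6° → φ = -40.413°, λ = -177.020°.
Leg 2: from (-40.413°, -177.020°), δ = 3065.8/3958.8 = 0.774427 rad, θ = 294.1° → φ = -14.241°, λ = 141.788°.

latitude -14.241°, longitude 141.788°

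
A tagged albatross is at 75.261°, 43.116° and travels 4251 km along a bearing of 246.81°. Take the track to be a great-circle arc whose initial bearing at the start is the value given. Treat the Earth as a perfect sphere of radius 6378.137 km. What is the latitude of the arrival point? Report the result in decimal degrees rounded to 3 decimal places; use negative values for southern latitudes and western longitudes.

Angular distance δ = d/R = 4251 / 6378.137 = 0.666496 rad.
Start latitude φ₁ = 1.313552 rad; initial bearing θ = 4.307647 rad.
Destination latitude: φ₂ = arcsin( sin φ₁ cos δ + cos φ₁ sin δ cos θ ) = arcsin(0.698192) = 44.282°.
Δλ = atan2( sin θ sin δ cos φ₁ , cos δ − sin φ₁ sin φ₂ ) = atan2(-0.144581, 0.110775) = -0.917020 rad = -52.541°.
λ₂ = 43.116° + -52.541° = -9.425°.

latitude 44.282°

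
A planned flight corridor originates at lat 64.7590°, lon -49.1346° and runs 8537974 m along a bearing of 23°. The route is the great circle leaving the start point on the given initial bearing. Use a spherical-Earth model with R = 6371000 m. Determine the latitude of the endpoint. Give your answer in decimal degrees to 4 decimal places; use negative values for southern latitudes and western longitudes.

latitude 36.0810°

Angular distance δ = d/R = 8537974 / 6371000 = 1.340131 rad.
Converting: φ₁ = 1.130258 rad, θ = 0.401426 rad.
Applying the spherical law of cosines for sides, sin φ₂ = sin φ₁ cos δ + cos φ₁ sin δ cos θ = 0.588928, so φ₂ = 36.0810°.
For the longitude increment, Δλ = atan2( sin θ sin δ cos φ₁, cos δ − sin φ₁ sin φ₂ ) = atan2(0.162205, -0.304073) = 151.9227°.
λ₂ = -49.1346° + 151.9227° = 102.7881°.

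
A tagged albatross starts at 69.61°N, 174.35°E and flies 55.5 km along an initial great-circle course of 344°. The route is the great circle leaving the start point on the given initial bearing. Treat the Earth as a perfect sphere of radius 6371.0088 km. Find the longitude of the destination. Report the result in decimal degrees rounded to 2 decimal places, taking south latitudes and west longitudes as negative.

longitude 173.95°

Central angle δ = d/R = 0.008711 rad.
Converting: φ₁ = 1.214924 rad, θ = 6.003933 rad.
Destination latitude: φ₂ = arcsin( sin φ₁ cos δ + cos φ₁ sin δ cos θ ) = arcsin(0.940225) = 70.09°.
Δλ = atan2( sin θ sin δ cos φ₁ , cos δ − sin φ₁ sin φ₂ ) = atan2(-0.000837, 0.118649) = -0.007051 rad = -0.40°.
λ₂ = 174.35° + -0.40° = 173.95°.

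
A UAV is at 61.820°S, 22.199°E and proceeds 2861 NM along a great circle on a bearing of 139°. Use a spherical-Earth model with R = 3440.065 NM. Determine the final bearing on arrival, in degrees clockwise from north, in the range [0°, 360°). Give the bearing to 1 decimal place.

The arc subtends δ = 2861/3440.065 = 0.831670 rad at the centre.
Start latitude φ₁ = -1.078963 rad; initial bearing θ = 2.426008 rad.
sin φ₂ = sin φ₁ cos δ + cos φ₁ sin δ cos θ = (-0.881468)(0.673642) + (0.472243)(0.739058)(-0.754710) = -0.857199
φ₂ = asin(-0.857199) = -1.029806 rad = -59.004°.
Δλ = atan2( sin θ sin δ cos φ₁ , cos δ − sin φ₁ sin φ₂ ) = atan2(0.228974, -0.081952) = 1.914498 rad = 109.693°.
λ₂ = 22.199° + 109.693° = 131.892°.
The forward bearing on arrival equals the back-azimuth from the destination plus 180°.
Back-azimuth from P₂ (-59.0°, 131.9°) to P₁ (-61.8°, 22.2°), with Δλ' = λ₁ − λ₂ = -109.7°: atan2( sin Δλ' cos φ₁ , cos φ₂ sin φ₁ − sin φ₂ cos φ₁ cos Δλ' ) = 217.0°.
Final bearing = (217.0° + 180°) mod 360° = 37.0°.

final bearing 37.0°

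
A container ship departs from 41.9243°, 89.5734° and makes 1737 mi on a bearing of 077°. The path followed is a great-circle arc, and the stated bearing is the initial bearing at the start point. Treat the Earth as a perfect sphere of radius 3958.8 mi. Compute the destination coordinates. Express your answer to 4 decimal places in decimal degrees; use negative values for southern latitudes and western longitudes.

Central angle δ = d/R = 0.438769 rad.
With φ₁ = 41.9243° = 0.731717 rad and θ = 77° = 1.343904 rad:
Destination latitude: φ₂ = arcsin( sin φ₁ cos δ + cos φ₁ sin δ cos θ ) = arcsin(0.675961) = 42.5288°.
Δλ = atan2( sin θ sin δ cos φ₁ , cos δ − sin φ₁ sin φ₂ ) = atan2(0.307981, 0.453633) = 0.596439 rad = 34.1734°.
λ₂ = 89.5734° + 34.1734° = 123.7468°.

latitude 42.5288°, longitude 123.7468°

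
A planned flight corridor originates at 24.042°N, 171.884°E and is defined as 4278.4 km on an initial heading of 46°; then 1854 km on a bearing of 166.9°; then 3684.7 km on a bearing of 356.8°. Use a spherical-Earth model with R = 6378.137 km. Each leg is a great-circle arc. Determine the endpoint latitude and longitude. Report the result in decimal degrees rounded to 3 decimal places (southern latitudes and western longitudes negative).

Apply the spherical direct solution leg by leg, carrying full precision between legs.
Leg 1: from (24.042°, 171.884°), δ = 4278.4/6378.137 = 0.670791 rad, θ = 46° → φ = 45.519°, λ = -148.461°.
Leg 2: from (45.519°, -148.461°), δ = 1854/6378.137 = 0.290680 rad, θ = 166.9° → φ = 29.206°, λ = -144.193°.
Leg 3: from (29.206°, -144.193°), δ = 3684.7/6378.137 = 0.577708 rad, θ = 356.8° → φ = 62.215°, λ = -147.943°.

latitude 62.215°, longitude -147.943°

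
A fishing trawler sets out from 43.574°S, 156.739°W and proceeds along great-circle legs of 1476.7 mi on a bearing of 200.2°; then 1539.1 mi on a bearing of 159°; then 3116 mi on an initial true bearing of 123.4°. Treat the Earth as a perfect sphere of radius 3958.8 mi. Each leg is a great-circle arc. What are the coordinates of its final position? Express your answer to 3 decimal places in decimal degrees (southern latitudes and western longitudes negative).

Apply the spherical direct solution leg by leg, carrying full precision between legs.
Leg 1: from (-43.574°, -156.739°), δ = 1476.7/3958.8 = 0.373017 rad, θ = 200.2° → φ = -62.832°, λ = -172.736°.
Leg 2: from (-62.832°, -172.736°), δ = 1539.1/3958.8 = 0.388779 rad, θ = 159° → φ = -80.017°, λ = -121.141°.
Leg 3: from (-80.017°, -121.141°), δ = 3116/3958.8 = 0.787107 rad, θ = 123.4° → φ = -49.712°, λ = -7.273°.

latitude -49.712°, longitude -7.273°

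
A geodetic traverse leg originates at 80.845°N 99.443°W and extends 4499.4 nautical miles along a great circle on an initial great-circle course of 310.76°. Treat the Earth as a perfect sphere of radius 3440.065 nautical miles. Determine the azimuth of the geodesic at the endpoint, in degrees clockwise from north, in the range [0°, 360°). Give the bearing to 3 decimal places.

Central angle δ = d/R = 1.307940 rad.
Converting: φ₁ = 1.411011 rad, θ = 5.423785 rad.
sin φ₂ = sin φ₁ cos δ + cos φ₁ sin δ cos θ = (0.987262)(0.259839) + (0.159106)(0.965652)(0.652892) = 0.356840
φ₂ = asin(0.356840) = 0.364883 rad = 20.906°.
Δλ = atan2( sin θ sin δ cos φ₁ , cos δ − sin φ₁ sin φ₂ ) = atan2(-0.116375, -0.092455) = -2.242149 rad = -128.466°.
λ₂ = -99.443° + -128.466° = -227.909°, normalized to (−180°, 180°] → 132.091°.
The forward bearing on arrival equals the back-azimuth from the destination plus 180°.
Back-azimuth from P₂ (20.906°, 132.091°) to P₁ (80.845°, -99.443°), with Δλ' = λ₁ − λ₂ = -231.534°: atan2( sin Δλ' cos φ₁ , cos φ₂ sin φ₁ − sin φ₂ cos φ₁ cos Δλ' ) = 7.412°.
Final bearing = (7.412° + 180°) mod 360° = 187.412°.

final bearing 187.412°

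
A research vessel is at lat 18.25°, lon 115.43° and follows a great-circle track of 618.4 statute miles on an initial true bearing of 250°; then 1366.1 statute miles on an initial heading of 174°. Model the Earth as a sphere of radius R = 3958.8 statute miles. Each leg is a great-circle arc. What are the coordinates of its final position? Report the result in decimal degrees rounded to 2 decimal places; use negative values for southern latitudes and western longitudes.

latitude -4.67°, longitude 108.76°

Apply the spherical direct solution leg by leg, carrying full precision between legs.
Leg 1: from (18.25°, 115.43°), δ = 618.4/3958.8 = 0.156209 rad, θ = 250° → φ = 15.00°, λ = 106.72°.
Leg 2: from (15.00°, 106.72°), δ = 1366.1/3958.8 = 0.345079 rad, θ = 174° → φ = -4.67°, λ = 108.76°.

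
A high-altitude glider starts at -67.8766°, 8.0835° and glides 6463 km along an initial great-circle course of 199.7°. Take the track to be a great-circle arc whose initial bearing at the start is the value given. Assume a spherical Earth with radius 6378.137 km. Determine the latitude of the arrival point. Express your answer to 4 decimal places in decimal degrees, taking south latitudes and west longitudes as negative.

latitude -52.2773°

δ = 6463/6378.137 = 1.013305 rad (58.0581°).
With φ₁ = -67.8766° = -1.184670 rad and θ = 199.7° = 3.485423 rad:
sin φ₂ = sin φ₁ cos δ + cos φ₁ sin δ cos θ = (-0.926375)(0.529059) + (0.376603)(0.848585)(-0.941471) = -0.790981
φ₂ = asin(-0.790981) = -0.912411 rad = -52.2773°.
Then Δλ = atan2(-0.107729, -0.203687) = -2.655097 rad, from sin θ sin δ cos φ₁ over cos δ − sin φ₁ sin φ₂.
Hence λ₂ = 8.0835° + -152.1259° = -144.0424°.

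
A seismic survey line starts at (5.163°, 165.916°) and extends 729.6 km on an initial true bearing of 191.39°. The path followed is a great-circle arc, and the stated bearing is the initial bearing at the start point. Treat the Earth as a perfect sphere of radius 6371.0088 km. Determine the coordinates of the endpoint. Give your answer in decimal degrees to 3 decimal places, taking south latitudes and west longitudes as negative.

The arc subtends δ = 729.6/6371.0088 = 0.114519 rad at the centre.
With φ₁ = 5.163° = 0.090111 rad and θ = 191.39° = 3.340386 rad:
Destination latitude: φ₂ = arcsin( sin φ₁ cos δ + cos φ₁ sin δ cos θ ) = arcsin(-0.022164) = -1.270°.
For the longitude increment, Δλ = atan2( sin θ sin δ cos φ₁, cos δ − sin φ₁ sin φ₂ ) = atan2(-0.022475, 0.995444) = -1.293°.
Hence λ₂ = 165.916° + -1.293° = 164.623°.

latitude -1.270°, longitude 164.623°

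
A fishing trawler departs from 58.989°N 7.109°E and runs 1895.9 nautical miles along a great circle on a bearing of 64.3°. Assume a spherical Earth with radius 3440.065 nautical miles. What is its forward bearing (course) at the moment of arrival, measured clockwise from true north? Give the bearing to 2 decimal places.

δ = 1895.9/3440.065 = 0.551123 rad (31.5770°).
With φ₁ = 58.989° = 1.029552 rad and θ = 64.3° = 1.122247 rad:
sin φ₂ = sin φ₁ cos δ + cos φ₁ sin δ cos θ = (0.857068)(0.851937) + (0.515203)(0.523645)(0.433659) = 0.847162
φ₂ = asin(0.847162) = 1.010621 rad = 57.904°.
Then Δλ = atan2(0.243095, 0.125861) = 1.093055 rad, from sin θ sin δ cos φ₁ over cos δ − sin φ₁ sin φ₂.
λ₂ = λ₁ + Δλ = 69.736°.
The forward bearing on arrival equals the back-azimuth from the destination plus 180°.
Back-azimuth from P₂ (57.90°, 69.74°) to P₁ (58.99°, 7.11°), with Δλ' = λ₁ − λ₂ = -62.63°: atan2( sin Δλ' cos φ₁ , cos φ₂ sin φ₁ − sin φ₂ cos φ₁ cos Δλ' ) = 299.11°.
Final bearing = (299.11° + 180°) mod 360° = 119.11°.

final bearing 119.11°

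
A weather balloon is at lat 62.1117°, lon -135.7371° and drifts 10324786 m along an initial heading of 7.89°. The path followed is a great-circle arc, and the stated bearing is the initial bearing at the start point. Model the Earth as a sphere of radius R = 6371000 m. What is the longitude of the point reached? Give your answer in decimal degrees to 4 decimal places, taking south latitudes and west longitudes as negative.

Angular distance δ = d/R = 10324786 / 6371000 = 1.620591 rad.
Start latitude φ₁ = 1.084054 rad; initial bearing θ = 0.137706 rad.
Destination latitude: φ₂ = arcsin( sin φ₁ cos δ + cos φ₁ sin δ cos θ ) = arcsin(0.418754) = 24.7559°.
For the longitude increment, Δλ = atan2( sin θ sin δ cos φ₁, cos δ − sin φ₁ sin φ₂ ) = atan2(0.064129, -0.419894) = 171.3165°.
λ₂ = λ₁ + Δλ = 35.5794°.

longitude 35.5794°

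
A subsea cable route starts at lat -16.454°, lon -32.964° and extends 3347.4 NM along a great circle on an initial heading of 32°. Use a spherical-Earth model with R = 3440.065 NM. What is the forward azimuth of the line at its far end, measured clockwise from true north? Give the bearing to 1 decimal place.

Angular distance δ = d/R = 3347.4 / 3440.065 = 0.973063 rad.
With φ₁ = -16.454° = -0.287176 rad and θ = 32° = 0.558505 rad:
sin φ₂ = sin φ₁ cos δ + cos φ₁ sin δ cos θ = (-0.283245)(0.562770) + (0.959047)(0.826613)(0.848048) = 0.512898
φ₂ = asin(0.512898) = 0.538557 rad = 30.857°.
Δλ = atan2( sin θ sin δ cos φ₁ , cos δ − sin φ₁ sin φ₂ ) = atan2(0.420100, 0.708046) = 0.535495 rad = 30.682°.
λ₂ = λ₁ + Δλ = -2.282°.
The forward bearing on arrival equals the back-azimuth from the destination plus 180°.
Back-azimuth from P₂ (30.9°, -2.3°) to P₁ (-16.5°, -33.0°), with Δλ' = λ₁ − λ₂ = -30.7°: atan2( sin Δλ' cos φ₁ , cos φ₂ sin φ₁ − sin φ₂ cos φ₁ cos Δλ' ) = 216.3°.
Final bearing = (216.3° + 180°) mod 360° = 36.3°.

final bearing 36.3°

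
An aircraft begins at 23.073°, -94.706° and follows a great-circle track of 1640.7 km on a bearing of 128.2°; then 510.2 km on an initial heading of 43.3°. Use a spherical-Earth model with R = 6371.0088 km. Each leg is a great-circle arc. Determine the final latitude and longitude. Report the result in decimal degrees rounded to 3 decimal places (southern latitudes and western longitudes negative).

latitude 16.854°, longitude -79.539°

Apply the spherical direct solution leg by leg, carrying full precision between legs.
Leg 1: from (23.073°, -94.706°), δ = 1640.7/6371.0088 = 0.257526 rad, θ = 128.2° → φ = 13.537°, λ = -82.826°.
Leg 2: from (13.537°, -82.826°), δ = 510.2/6371.0088 = 0.080082 rad, θ = 43.3° → φ = 16.854°, λ = -79.539°.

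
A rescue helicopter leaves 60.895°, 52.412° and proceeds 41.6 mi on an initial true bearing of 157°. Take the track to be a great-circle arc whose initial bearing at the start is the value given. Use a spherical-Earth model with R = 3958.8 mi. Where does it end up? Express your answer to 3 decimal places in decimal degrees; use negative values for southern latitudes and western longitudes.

latitude 60.340°, longitude 52.887°

Central angle δ = d/R = 0.010508 rad.
Start latitude φ₁ = 1.062818 rad; initial bearing θ = 2.740167 rad.
Destination latitude: φ₂ = arcsin( sin φ₁ cos δ + cos φ₁ sin δ cos θ ) = arcsin(0.868977) = 60.340°.
For the longitude increment, Δλ = atan2( sin θ sin δ cos φ₁, cos δ − sin φ₁ sin φ₂ ) = atan2(0.001997, 0.240694) = 0.475°.
λ₂ = 52.412° + 0.475° = 52.887°.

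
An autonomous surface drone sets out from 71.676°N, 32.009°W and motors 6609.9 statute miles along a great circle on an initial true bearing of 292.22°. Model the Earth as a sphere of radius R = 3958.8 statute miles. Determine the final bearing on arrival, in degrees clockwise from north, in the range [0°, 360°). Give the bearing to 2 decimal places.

final bearing 196.93°

δ = 6609.9/3958.8 = 1.669673 rad (95.6652°).
With φ₁ = 71.676° = 1.250982 rad and θ = 292.22° = 5.100201 rad:
Applying the spherical law of cosines for sides, sin φ₂ = sin φ₁ cos δ + cos φ₁ sin δ cos θ = 0.024601, so φ₂ = 1.410°.
Δλ = atan2( sin θ sin δ cos φ₁ , cos δ − sin φ₁ sin φ₂ ) = atan2(-0.289622, -0.122068) = -1.969678 rad = -112.854°.
λ₂ = λ₁ + Δλ = -144.863°.
The forward bearing on arrival equals the back-azimuth from the destination plus 180°.
Back-azimuth from P₂ (1.41°, -144.86°) to P₁ (71.68°, -32.01°), with Δλ' = λ₁ − λ₂ = 112.85°: atan2( sin Δλ' cos φ₁ , cos φ₂ sin φ₁ − sin φ₂ cos φ₁ cos Δλ' ) = 16.93°.
Final bearing = (16.93° + 180°) mod 360° = 196.93°.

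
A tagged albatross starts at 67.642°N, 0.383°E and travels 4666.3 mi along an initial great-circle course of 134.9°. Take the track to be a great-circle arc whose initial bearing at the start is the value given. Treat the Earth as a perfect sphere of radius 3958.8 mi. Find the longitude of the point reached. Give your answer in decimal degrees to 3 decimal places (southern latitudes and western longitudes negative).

The arc subtends δ = 4666.3/3958.8 = 1.178716 rad at the centre.
With φ₁ = 67.642° = 1.180576 rad and θ = 134.9° = 2.354449 rad:
sin φ₂ = sin φ₁ cos δ + cos φ₁ sin δ cos θ = (0.924825)(0.382112) + (0.380393)(0.924116)(-0.705872) = 0.105254
φ₂ = asin(0.105254) = 0.105449 rad = 6.042°.
For the longitude increment, Δλ = atan2( sin θ sin δ cos φ₁, cos δ − sin φ₁ sin φ₂ ) = atan2(0.249000, 0.284770) = 41.166°.
λ₂ = λ₁ + Δλ = 41.549°.

longitude 41.549°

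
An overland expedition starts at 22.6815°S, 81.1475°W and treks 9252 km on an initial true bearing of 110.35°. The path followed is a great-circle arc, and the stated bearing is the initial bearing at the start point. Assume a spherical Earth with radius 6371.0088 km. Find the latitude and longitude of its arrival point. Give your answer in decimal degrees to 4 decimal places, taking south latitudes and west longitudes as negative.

δ = 9252/6371.0088 = 1.452203 rad (83.2051°).
Start latitude φ₁ = -0.395867 rad; initial bearing θ = 1.925971 rad.
Destination latitude: φ₂ = arcsin( sin φ₁ cos δ + cos φ₁ sin δ cos θ ) = arcsin(-0.364229) = -21.3602°.
For the longitude increment, Δλ = atan2( sin θ sin δ cos φ₁, cos δ − sin φ₁ sin φ₂ ) = atan2(0.858999, -0.022135) = 91.4761°.
λ₂ = λ₁ + Δλ = 10.3286°.

latitude -21.3602°, longitude 10.3286°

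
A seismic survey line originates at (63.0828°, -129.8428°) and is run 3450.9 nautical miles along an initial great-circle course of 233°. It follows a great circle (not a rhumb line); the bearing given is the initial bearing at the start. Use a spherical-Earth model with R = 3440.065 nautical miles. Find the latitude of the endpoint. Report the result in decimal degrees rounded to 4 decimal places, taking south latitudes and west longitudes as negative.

latitude 14.4589°

Central angle δ = d/R = 1.003150 rad.
Converting: φ₁ = 1.101003 rad, θ = 4.066617 rad.
sin φ₂ = sin φ₁ cos δ + cos φ₁ sin δ cos θ = (0.891662)(0.537649) + (0.452702)(0.843169)(-0.601815) = 0.249686
φ₂ = asin(0.249686) = 0.252356 rad = 14.4589°.
For the longitude increment, Δλ = atan2( sin θ sin δ cos φ₁, cos δ − sin φ₁ sin φ₂ ) = atan2(-0.304843, 0.315014) = -44.0599°.
λ₂ = λ₁ + Δλ = -173.9027°.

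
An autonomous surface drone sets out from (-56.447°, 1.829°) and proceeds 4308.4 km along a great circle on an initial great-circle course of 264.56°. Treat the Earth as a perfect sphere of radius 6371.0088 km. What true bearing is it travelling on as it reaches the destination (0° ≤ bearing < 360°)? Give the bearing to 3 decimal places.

δ = 4308.4/6371.0088 = 0.676251 rad (38.7463°).
With φ₁ = -56.447° = -0.985186 rad and θ = 264.56° = 4.617443 rad:
sin φ₂ = sin φ₁ cos δ + cos φ₁ sin δ cos θ = (-0.833375)(0.779925) + (0.552708)(0.625873)(-0.094803) = -0.682765
φ₂ = asin(-0.682765) = -0.751540 rad = -43.060°.
Then Δλ = atan2(-0.344367, 0.210926) = -1.021234 rad, from sin θ sin δ cos φ₁ over cos δ − sin φ₁ sin φ₂.
λ₂ = 1.829° + -58.512° = -56.683°.
The forward bearing on arrival equals the back-azimuth from the destination plus 180°.
Back-azimuth from P₂ (-43.060°, -56.683°) to P₁ (-56.447°, 1.829°), with Δλ' = λ₁ − λ₂ = 58.512°: atan2( sin Δλ' cos φ₁ , cos φ₂ sin φ₁ − sin φ₂ cos φ₁ cos Δλ' ) = 131.143°.
Final bearing = (131.143° + 180°) mod 360° = 311.143°.

final bearing 311.143°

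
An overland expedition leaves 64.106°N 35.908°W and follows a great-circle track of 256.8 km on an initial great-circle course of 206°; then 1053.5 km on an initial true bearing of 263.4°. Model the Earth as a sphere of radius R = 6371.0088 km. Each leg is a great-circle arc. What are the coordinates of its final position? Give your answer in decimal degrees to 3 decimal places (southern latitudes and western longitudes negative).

Apply the spherical direct solution leg by leg, carrying full precision between legs.
Leg 1: from (64.106°, -35.908°), δ = 256.8/6371.0088 = 0.040308 rad, θ = 206° → φ = 62.013°, λ = -38.065°.
Leg 2: from (62.013°, -38.065°), δ = 1053.5/6371.0088 = 0.165358 rad, θ = 263.4° → φ = 59.557°, λ = -56.893°.

latitude 59.557°, longitude -56.893°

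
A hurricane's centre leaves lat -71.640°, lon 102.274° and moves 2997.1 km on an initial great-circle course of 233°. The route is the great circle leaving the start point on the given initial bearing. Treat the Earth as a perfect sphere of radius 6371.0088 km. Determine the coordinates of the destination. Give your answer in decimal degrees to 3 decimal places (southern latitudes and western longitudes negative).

Central angle δ = d/R = 0.470428 rad.
Start latitude φ₁ = -1.250354 rad; initial bearing θ = 4.066617 rad.
Applying the spherical law of cosines for sides, sin φ₂ = sin φ₁ cos δ + cos φ₁ sin δ cos θ = -0.931923, so φ₂ = -68.737°.
Then Δλ = atan2(-0.114024, 0.006890) = -1.510445 rad, from sin θ sin δ cos φ₁ over cos δ − sin φ₁ sin φ₂.
Hence λ₂ = 102.274° + -86.542° = 15.732°.

latitude -68.737°, longitude 15.732°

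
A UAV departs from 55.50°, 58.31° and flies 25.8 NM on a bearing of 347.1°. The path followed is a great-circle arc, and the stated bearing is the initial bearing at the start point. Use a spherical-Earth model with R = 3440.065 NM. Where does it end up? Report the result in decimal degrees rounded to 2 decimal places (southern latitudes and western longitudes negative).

δ = 25.8/3440.065 = 0.007500 rad (0.4297°).
Start latitude φ₁ = 0.968658 rad; initial bearing θ = 6.058038 rad.
Destination latitude: φ₂ = arcsin( sin φ₁ cos δ + cos φ₁ sin δ cos θ ) = arcsin(0.828244) = 55.92°.
Δλ = atan2( sin θ sin δ cos φ₁ , cos δ − sin φ₁ sin φ₂ ) = atan2(-0.000948, 0.317395) = -0.002988 rad = -0.17°.
λ₂ = 58.31° + -0.17° = 58.14°.

latitude 55.92°, longitude 58.14°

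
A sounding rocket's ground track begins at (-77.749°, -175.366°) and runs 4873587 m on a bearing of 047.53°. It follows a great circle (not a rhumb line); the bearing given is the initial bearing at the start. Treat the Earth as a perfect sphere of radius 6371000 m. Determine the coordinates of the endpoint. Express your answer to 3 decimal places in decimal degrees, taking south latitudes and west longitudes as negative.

latitude -37.284°, longitude -135.424°

Central angle δ = d/R = 0.764964 rad.
Start latitude φ₁ = -1.356976 rad; initial bearing θ = 0.829555 rad.
Destination latitude: φ₂ = arcsin( sin φ₁ cos δ + cos φ₁ sin δ cos θ ) = arcsin(-0.605759) = -37.284°.
Then Δλ = atan2(0.108393, 0.129442) = 0.697123 rad, from sin θ sin δ cos φ₁ over cos δ − sin φ₁ sin φ₂.
λ₂ = -175.366° + 39.942° = -135.424°.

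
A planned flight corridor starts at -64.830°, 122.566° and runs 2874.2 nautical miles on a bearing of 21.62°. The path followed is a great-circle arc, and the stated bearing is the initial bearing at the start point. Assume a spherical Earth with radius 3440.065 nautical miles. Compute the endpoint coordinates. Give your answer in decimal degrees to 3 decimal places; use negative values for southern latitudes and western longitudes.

latitude -18.293°, longitude 139.292°

Angular distance δ = d/R = 2874.2 / 3440.065 = 0.835507 rad.
Start latitude φ₁ = -1.131497 rad; initial bearing θ = 0.377340 rad.
Applying the spherical law of cosines for sides, sin φ₂ = sin φ₁ cos δ + cos φ₁ sin δ cos θ = -0.313877, so φ₂ = -18.293°.
Then Δλ = atan2(0.116217, 0.386727) = 0.291929 rad, from sin θ sin δ cos φ₁ over cos δ − sin φ₁ sin φ₂.
λ₂ = 122.566° + 16.726° = 139.292°.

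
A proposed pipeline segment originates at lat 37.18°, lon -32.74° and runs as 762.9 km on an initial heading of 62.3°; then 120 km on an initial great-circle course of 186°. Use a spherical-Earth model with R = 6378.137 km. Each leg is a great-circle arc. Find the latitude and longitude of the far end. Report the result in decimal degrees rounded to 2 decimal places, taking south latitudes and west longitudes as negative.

Apply the spherical direct solution leg by leg, carrying full precision between legs.
Leg 1: from (37.18°, -32.74°), δ = 762.9/6378.137 = 0.119612 rad, θ = 62.3° → φ = 40.11°, λ = -24.80°.
Leg 2: from (40.11°, -24.80°), δ = 120/6378.137 = 0.018814 rad, θ = 186° → φ = 39.03°, λ = -24.95°.

latitude 39.03°, longitude -24.95°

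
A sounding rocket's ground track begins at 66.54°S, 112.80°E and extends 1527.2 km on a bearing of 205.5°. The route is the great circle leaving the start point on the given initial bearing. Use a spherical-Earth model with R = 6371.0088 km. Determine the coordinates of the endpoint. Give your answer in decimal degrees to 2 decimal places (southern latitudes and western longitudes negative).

latitude -77.53°, longitude 84.54°

The arc subtends δ = 1527.2/6371.0088 = 0.239711 rad at the centre.
Start latitude φ₁ = -1.161342 rad; initial bearing θ = 3.586652 rad.
Destination latitude: φ₂ = arcsin( sin φ₁ cos δ + cos φ₁ sin δ cos θ ) = arcsin(-0.976421) = -77.53°.
Δλ = atan2( sin θ sin δ cos φ₁ , cos δ − sin φ₁ sin φ₂ ) = atan2(-0.040692, 0.075699) = -0.493233 rad = -28.26°.
λ₂ = λ₁ + Δλ = 84.54°.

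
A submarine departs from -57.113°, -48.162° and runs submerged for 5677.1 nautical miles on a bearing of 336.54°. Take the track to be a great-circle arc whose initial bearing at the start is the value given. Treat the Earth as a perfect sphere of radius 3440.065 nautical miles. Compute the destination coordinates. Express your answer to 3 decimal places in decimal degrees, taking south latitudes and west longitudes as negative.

latitude 34.278°, longitude -76.865°

Central angle δ = d/R = 1.650289 rad.
With φ₁ = -57.113° = -0.996810 rad and θ = 336.54° = 5.873731 rad:
Applying the spherical law of cosines for sides, sin φ₂ = sin φ₁ cos δ + cos φ₁ sin δ cos θ = 0.563210, so φ₂ = 34.278°.
Then Δλ = atan2(-0.215484, 0.393543) = -0.500959 rad, from sin θ sin δ cos φ₁ over cos δ − sin φ₁ sin φ₂.
λ₂ = λ₁ + Δλ = -76.865°.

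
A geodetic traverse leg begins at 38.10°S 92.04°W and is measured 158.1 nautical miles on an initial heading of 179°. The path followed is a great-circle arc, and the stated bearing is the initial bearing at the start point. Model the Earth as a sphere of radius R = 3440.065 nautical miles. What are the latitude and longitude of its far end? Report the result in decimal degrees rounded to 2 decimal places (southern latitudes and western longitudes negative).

The arc subtends δ = 158.1/3440.065 = 0.045958 rad at the centre.
Start latitude φ₁ = -0.664970 rad; initial bearing θ = 3.124139 rad.
Applying the spherical law of cosines for sides, sin φ₂ = sin φ₁ cos δ + cos φ₁ sin δ cos θ = -0.652532, so φ₂ = -40.73°.
Δλ = atan2( sin θ sin δ cos φ₁ , cos δ − sin φ₁ sin φ₂ ) = atan2(0.000631, 0.596308) = 0.001058 rad = 0.06°.
Hence λ₂ = -92.04° + 0.06° = -91.98°.

latitude -40.73°, longitude -91.98°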